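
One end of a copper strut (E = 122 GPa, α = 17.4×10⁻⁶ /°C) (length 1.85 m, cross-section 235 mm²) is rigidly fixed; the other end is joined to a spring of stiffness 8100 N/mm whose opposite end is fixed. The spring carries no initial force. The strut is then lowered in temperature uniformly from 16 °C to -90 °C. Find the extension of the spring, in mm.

Free thermal contraction: δ_free = αΔT L = 17.4×10⁻⁶ × 106 × 1850 = 3.412 mm.
Let P be the tensile force in the spring. The strut extends elastically by PL/(AE) and the spring stretches by P/k; together these equal δ_free.
P [ L/(AE) + 1/k ] = δ_free → P [ 1850/(235×122×10³) + 1/(8100) ] = 3.412.
P = 3.412 / 0.000188 = 18150 N.
Spring extension = P/k = 18150/(8100) = 2.241 mm.

δ ≈ 2.24 mm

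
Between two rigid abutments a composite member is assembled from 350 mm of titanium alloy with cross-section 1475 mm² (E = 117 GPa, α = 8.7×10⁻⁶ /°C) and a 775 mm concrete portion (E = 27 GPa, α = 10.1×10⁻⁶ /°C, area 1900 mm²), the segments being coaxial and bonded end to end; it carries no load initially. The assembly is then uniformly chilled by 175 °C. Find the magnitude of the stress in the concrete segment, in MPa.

If the supports were absent, the total length change would be Σ αᵢΔT Lᵢ = 8.7×10⁻⁶×175×350 + 10.1×10⁻⁶×175×775 = 1.903 mm.
The rigid supports impose zero overall length change; the single axial force P common to all segments must satisfy P Σ Lᵢ/(AᵢEᵢ) = δ_free.
The series flexibility is Σ Lᵢ/(AᵢEᵢ) = 350/(1475×117×10³) + 775/(1900×27×10³) = 1.714×10⁻⁵ mm/N.
Hence P = δ_free / Σ(L/AE) = 1.903/1.714×10⁻⁵ = 111 kN (tensile).
σ_{concrete} = P / A = 111000 / 1900 = 58.44 MPa.

σ ≈ 58.4 MPa (tensile)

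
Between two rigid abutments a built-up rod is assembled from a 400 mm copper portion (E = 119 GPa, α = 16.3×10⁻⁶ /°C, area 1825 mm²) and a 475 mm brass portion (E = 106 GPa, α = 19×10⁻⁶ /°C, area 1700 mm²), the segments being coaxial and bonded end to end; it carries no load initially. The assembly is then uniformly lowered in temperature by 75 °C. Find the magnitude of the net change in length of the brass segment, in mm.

Free thermal contraction of the whole bar: Σ αᵢΔT Lᵢ = 16.3×10⁻⁶×75×400 + 19×10⁻⁶×75×475 = 1.166 mm.
The rigid supports impose zero overall length change; the single axial force P common to all segments must satisfy P Σ Lᵢ/(AᵢEᵢ) = δ_free.
The series flexibility is Σ Lᵢ/(AᵢEᵢ) = 400/(1825×119×10³) + 475/(1700×106×10³) = 4.478×10⁻⁶ mm/N.
Hence P = δ_free / Σ(L/AE) = 1.166/4.478×10⁻⁶ = 260.4 kN (tensile).
For the brass segment, free thermal change = 19×10⁻⁶×75×475 = 0.6769 mm and elastic change from P = 260400×475/(1700×106×10³) = 0.6863 mm; these oppose, so the net change is 0.00945 mm (segment lengthens).

|ΔL| ≈ 0.00945 mm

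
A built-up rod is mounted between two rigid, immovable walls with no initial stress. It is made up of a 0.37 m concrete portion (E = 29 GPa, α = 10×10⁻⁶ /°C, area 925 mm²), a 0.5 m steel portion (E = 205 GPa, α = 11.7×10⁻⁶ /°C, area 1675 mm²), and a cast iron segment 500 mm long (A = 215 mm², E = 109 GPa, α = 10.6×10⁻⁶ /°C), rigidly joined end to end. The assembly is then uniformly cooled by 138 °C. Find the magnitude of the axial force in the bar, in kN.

P ≈ 56 kN (tensile)

If the supports were absent, the total length change would be Σ αᵢΔT Lᵢ = 10×10⁻⁶×138×370 + 11.7×10⁻⁶×138×500 + 10.6×10⁻⁶×138×500 = 2.049 mm.
The walls prevent any net length change, so an axial force P (same in every segment) develops. Compatibility: P · Σ Lᵢ/(AᵢEᵢ) = δ_free.
Σ Lᵢ/(AᵢEᵢ) = 370/(925×29×10³) + 500/(1675×205×10³) + 500/(215×109×10³) = 3.658×10⁻⁵ mm/N.
P = 2.049 / 3.658×10⁻⁵ = 56010 N = 56.01 kN, tensile.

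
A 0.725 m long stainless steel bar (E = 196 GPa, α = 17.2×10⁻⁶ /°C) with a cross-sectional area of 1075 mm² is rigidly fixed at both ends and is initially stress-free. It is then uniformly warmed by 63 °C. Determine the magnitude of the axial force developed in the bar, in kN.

P ≈ 228 kN (compressive)

Full restraint means ε = 0, so the stress is σ = EαΔT = 196×10³ × 17.2×10⁻⁶ × 63 = 212.4 MPa.
P = AEαΔT = 1075 × 196×10³ × 17.2×10⁻⁶ × 63 = 228.3 kN (compressive).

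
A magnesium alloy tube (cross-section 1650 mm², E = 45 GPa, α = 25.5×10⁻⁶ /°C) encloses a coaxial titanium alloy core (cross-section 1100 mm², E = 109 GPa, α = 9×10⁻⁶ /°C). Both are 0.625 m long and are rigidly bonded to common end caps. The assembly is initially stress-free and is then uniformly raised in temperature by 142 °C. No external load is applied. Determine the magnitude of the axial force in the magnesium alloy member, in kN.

The magnesium alloy has the larger α, so on heating it would change length more than the titanium alloy if both were free. The rigid plates force a common final length, so the magnesium alloy is put into compression and the titanium alloy into tension, with equal and opposite forces P (no external load).
Equating the net (thermal + elastic) strains gives |α₁ − α₂|·ΔT = P·[1/(A₁E₁) + 1/(A₂E₂)].
|α₁ − α₂|·ΔT = 16.5×10⁻⁶ × 142 = 0.002343.
1/(A₁E₁) + 1/(A₂E₂) = 1/(1650×45×10³) + 1/(1100×109×10³) = 2.181×10⁻⁸ N⁻¹.
P = 0.002343 / 2.181×10⁻⁸ = 107400 N = 107.4 kN.

P ≈ 107 kN (compressive in the magnesium alloy)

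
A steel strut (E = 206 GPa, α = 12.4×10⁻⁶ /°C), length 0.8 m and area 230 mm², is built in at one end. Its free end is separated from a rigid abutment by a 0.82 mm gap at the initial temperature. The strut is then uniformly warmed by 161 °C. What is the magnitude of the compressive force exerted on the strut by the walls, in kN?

Free thermal elongation = αΔT L = 12.4×10⁻⁶ × 161 × 800 = 1.597 mm.
The gap closes (δ_free > 0.82 mm) and the wall then resists a further 1.597 − 0.82 = 0.7771 mm of expansion.
So σ = E(δ_free − g)/L = 206×10³ × 0.7771/800 = 200.1 MPa.
P = σA = 200.1 × 230 = 46.02 kN.

P ≈ 46 kN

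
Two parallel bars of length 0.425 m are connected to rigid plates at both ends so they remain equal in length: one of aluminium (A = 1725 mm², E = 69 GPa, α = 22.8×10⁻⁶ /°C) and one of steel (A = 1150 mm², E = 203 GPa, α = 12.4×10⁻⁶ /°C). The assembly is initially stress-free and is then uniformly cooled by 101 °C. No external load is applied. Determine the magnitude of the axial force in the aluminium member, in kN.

P ≈ 82.8 kN (tensile in the aluminium)

The aluminium has the larger α, so on cooling it would change length more than the steel if both were free. The rigid plates force a common final length, so the aluminium is put into tension and the steel into compression, with equal and opposite forces P (no external load).
Equating the net (thermal + elastic) strains gives |α₁ − α₂|·ΔT = P·[1/(A₁E₁) + 1/(A₂E₂)].
|α₁ − α₂|·ΔT = 10.4×10⁻⁶ × 101 = 0.00105.
1/(A₁E₁) + 1/(A₂E₂) = 1/(1725×69×10³) + 1/(1150×203×10³) = 1.269×10⁻⁸ N⁻¹.
So P = 0.00105 / 1.269×10⁻⁸ = 82.81 kN.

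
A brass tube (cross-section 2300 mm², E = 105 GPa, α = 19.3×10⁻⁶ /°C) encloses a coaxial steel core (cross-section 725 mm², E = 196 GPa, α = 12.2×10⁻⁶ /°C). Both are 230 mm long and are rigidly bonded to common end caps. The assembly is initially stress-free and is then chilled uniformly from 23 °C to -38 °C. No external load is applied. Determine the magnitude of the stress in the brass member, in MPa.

The brass has the larger α, so on cooling it would change length more than the steel if both were free. The rigid plates force a common final length, so the brass is put into tension and the steel into compression, with equal and opposite forces P (no external load).
Compatibility of the two members (thermal + elastic change equal): (α₁ − α₂)ΔT = P·[1/(A₁E₁) + 1/(A₂E₂)].
|α₁ − α₂|·ΔT = 7.1×10⁻⁶ × 61 = 0.0004331.
1/(A₁E₁) + 1/(A₂E₂) = 1/(2300×105×10³) + 1/(725×196×10³) = 1.118×10⁻⁸ N⁻¹.
So P = 0.0004331 / 1.118×10⁻⁸ = 38.75 kN.
σ_{brass} = P/A₁ = 38750/2300 = 16.85 MPa, tensile.

σ ≈ 16.8 MPa (tensile)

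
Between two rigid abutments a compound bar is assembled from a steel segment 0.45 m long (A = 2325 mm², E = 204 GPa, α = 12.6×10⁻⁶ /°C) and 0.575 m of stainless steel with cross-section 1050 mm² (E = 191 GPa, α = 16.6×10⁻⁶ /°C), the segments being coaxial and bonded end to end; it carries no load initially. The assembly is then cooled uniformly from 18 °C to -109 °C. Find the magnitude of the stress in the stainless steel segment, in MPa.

σ ≈ 482 MPa (tensile)

With the walls removed the bar would change length by δ_free = Σ αᵢΔT Lᵢ = 12.6×10⁻⁶×127×450 + 16.6×10⁻⁶×127×575 = 1.932 mm.
The rigid supports impose zero overall length change; the single axial force P common to all segments must satisfy P Σ Lᵢ/(AᵢEᵢ) = δ_free.
Σ Lᵢ/(AᵢEᵢ) = 450/(2325×204×10³) + 575/(1050×191×10³) = 3.816×10⁻⁶ mm/N.
Hence P = δ_free / Σ(L/AE) = 1.932/3.816×10⁻⁶ = 506.4 kN (tensile).
σ_{stainless steel} = P / A = 506400 / 1050 = 482.3 MPa.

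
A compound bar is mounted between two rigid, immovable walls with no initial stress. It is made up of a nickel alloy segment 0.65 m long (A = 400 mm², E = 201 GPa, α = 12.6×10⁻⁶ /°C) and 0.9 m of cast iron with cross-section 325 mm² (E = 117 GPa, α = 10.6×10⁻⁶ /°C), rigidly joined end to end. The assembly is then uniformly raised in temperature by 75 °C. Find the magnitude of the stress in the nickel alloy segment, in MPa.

σ ≈ 105 MPa (compressive)

If the supports were absent, the total length change would be Σ αᵢΔT Lᵢ = 12.6×10⁻⁶×75×650 + 10.6×10⁻⁶×75×900 = 1.33 mm.
The rigid supports impose zero overall length change; the single axial force P common to all segments must satisfy P Σ Lᵢ/(AᵢEᵢ) = δ_free.
Σ Lᵢ/(AᵢEᵢ) = 650/(400×201×10³) + 900/(325×117×10³) = 3.175×10⁻⁵ mm/N.
P = 1.33 / 3.175×10⁻⁵ = 41880 N = 41.88 kN, compressive.
σ_{nickel alloy} = P / A = 41880 / 400 = 104.7 MPa.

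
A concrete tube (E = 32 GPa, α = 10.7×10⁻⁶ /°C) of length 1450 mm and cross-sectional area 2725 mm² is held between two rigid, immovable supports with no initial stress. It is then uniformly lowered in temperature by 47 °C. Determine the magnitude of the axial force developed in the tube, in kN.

P ≈ 43.9 kN (tensile)

Full restraint means ε = 0, so the stress is σ = EαΔT = 32×10³ × 10.7×10⁻⁶ × 47 = 16.09 MPa.
Axial force P = σA = 16.09 × 2725 = 43850 N = 43.85 kN, tensile.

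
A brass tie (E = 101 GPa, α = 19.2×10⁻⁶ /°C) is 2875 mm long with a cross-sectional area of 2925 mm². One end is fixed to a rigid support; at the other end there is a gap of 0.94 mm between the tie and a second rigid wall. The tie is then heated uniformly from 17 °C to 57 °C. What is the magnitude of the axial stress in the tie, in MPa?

σ ≈ 44.5 MPa (compressive)

Unrestrained expansion: δ_free = αΔT L = 19.2×10⁻⁶ × 40 × 2875 = 2.208 mm.
After closing the 0.94 mm clearance, 2.208 − 0.94 = 1.268 mm of expansion remains to be suppressed by the wall.
Compatibility: PL/(AE) = 1.268 mm, so σ = P/A = E × (1.268/2875) = 44.55 MPa.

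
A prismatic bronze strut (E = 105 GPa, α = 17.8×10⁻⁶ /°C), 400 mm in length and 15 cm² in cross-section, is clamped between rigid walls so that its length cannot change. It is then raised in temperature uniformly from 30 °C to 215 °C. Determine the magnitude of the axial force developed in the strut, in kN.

With zero net strain, σ = E·αΔT = 105 GPa × 17.8×10⁻⁶ × 185 = 345.8 MPa.
P = AEαΔT = 1500 × 105×10³ × 17.8×10⁻⁶ × 185 = 518.6 kN (compressive).

P ≈ 519 kN (compressive)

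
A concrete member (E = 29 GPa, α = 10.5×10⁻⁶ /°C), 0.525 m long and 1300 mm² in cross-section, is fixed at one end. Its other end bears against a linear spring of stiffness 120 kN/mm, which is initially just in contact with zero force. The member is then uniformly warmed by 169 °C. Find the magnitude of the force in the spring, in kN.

P ≈ 41.9 kN

Free thermal expansion: δ_free = αΔT L = 10.5×10⁻⁶ × 169 × 525 = 0.9316 mm.
Let P be the compressive force at the spring. The member shortens elastically by PL/(AE) and the spring compresses by P/k; together these equal δ_free.
P [ L/(AE) + 1/k ] = δ_free → P [ 525/(1300×29×10³) + 1/(120×10³) ] = 0.9316.
P = 0.9316 / 2.226×10⁻⁵ = 41850 N.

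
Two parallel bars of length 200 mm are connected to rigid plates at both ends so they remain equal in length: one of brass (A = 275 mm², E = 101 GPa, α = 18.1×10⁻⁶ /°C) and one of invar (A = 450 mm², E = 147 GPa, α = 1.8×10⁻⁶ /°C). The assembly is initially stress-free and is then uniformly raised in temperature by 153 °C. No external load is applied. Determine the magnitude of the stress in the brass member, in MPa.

Both members must finish at the same length. With the larger α, the brass tends to over-expand; the plates restrain it, putting the brass in compression and the invar in tension. With no external load the two internal forces are equal and opposite, magnitude P.
Setting the final lengths equal and cancelling L: (α₁ − α₂)ΔT = P/(A₁E₁) + P/(A₂E₂).
|α₁ − α₂|·ΔT = 16.3×10⁻⁶ × 153 = 0.002494.
1/(A₁E₁) + 1/(A₂E₂) = 1/(275×101×10³) + 1/(450×147×10³) = 5.112×10⁻⁸ N⁻¹.
So P = 0.002494 / 5.112×10⁻⁸ = 48.78 kN.
σ_{brass} = P/A₁ = 48780/275 = 177.4 MPa, compressive.

σ ≈ 177 MPa (compressive)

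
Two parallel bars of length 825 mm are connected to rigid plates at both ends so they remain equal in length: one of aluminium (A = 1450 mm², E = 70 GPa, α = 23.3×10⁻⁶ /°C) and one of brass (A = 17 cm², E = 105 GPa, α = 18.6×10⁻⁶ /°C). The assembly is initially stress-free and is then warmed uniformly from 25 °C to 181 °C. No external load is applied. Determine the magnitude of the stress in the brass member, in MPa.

The aluminium has the larger α, so on heating it would change length more than the brass if both were free. The rigid plates force a common final length, so the aluminium is put into compression and the brass into tension, with equal and opposite forces P (no external load).
Setting the final lengths equal and cancelling L: (α₁ − α₂)ΔT = P/(A₁E₁) + P/(A₂E₂).
|α₁ − α₂|·ΔT = 4.7×10⁻⁶ × 156 = 0.0007332.
1/(A₁E₁) + 1/(A₂E₂) = 1/(1450×70×10³) + 1/(1700×105×10³) = 1.545×10⁻⁸ N⁻¹.
P = 0.0007332 / 1.545×10⁻⁸ = 47440 N = 47.44 kN.
σ_{brass} = P/A₂ = 47440/1700 = 27.91 MPa, tensile.

σ ≈ 27.9 MPa (tensile)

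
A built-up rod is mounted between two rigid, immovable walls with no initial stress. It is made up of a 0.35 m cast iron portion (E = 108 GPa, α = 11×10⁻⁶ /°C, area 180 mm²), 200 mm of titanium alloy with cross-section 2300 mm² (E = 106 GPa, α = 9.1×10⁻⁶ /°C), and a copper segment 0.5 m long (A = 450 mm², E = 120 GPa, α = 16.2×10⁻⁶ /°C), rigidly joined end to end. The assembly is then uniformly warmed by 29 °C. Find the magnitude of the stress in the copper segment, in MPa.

If the supports were absent, the total length change would be Σ αᵢΔT Lᵢ = 11×10⁻⁶×29×350 + 9.1×10⁻⁶×29×200 + 16.2×10⁻⁶×29×500 = 0.3993 mm.
Since the ends are fixed, an axial force P builds up, equal in every segment, with P · Σ Lᵢ/(AᵢEᵢ) = δ_free.
The series flexibility is Σ Lᵢ/(AᵢEᵢ) = 350/(180×108×10³) + 200/(2300×106×10³) + 500/(450×120×10³) = 2.808×10⁻⁵ mm/N.
P = 0.3993 / 2.808×10⁻⁵ = 14220 N = 14.22 kN, compressive.
σ_{copper} = P / A = 14220 / 450 = 31.6 MPa.

σ ≈ 31.6 MPa (compressive)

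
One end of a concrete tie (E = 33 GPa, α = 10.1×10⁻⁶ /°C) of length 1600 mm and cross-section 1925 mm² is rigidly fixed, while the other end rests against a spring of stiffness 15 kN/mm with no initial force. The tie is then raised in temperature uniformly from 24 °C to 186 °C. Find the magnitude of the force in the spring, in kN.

The unrestrained thermal change is αΔT L = 10.1×10⁻⁶ × 162 × 1600 = 2.618 mm.
Let P be the compressive force at the spring. The tie shortens elastically by PL/(AE) and the spring compresses by P/k; together these equal δ_free.
P [ L/(AE) + 1/k ] = δ_free → P [ 1600/(1925×33×10³) + 1/(15×10³) ] = 2.618.
P = 2.618 / 9.185×10⁻⁵ = 28500 N.

P ≈ 28.5 kN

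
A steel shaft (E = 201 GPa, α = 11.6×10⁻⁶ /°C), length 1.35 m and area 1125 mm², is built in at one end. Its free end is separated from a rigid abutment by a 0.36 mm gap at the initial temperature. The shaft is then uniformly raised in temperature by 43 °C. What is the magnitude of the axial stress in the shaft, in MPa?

If the wall were absent the shaft would grow by αΔT L = 11.6×10⁻⁶ × 43 × 1350 = 0.6734 mm.
After closing the 0.36 mm clearance, 0.6734 − 0.36 = 0.3134 mm of expansion remains to be suppressed by the wall.
That suppressed elongation corresponds to σ = E·Δ/L = 201×10³ × 0.3134/1350 = 46.66 MPa.

σ ≈ 46.7 MPa (compressive)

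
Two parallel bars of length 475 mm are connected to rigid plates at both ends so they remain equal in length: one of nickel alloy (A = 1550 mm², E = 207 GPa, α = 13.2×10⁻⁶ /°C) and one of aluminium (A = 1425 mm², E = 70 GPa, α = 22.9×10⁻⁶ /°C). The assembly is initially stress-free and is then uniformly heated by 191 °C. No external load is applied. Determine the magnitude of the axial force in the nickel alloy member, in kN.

P ≈ 141 kN (tensile in the nickel alloy)

The aluminium has the larger α, so on heating it would change length more than the nickel alloy if both were free. The rigid plates force a common final length, so the aluminium is put into compression and the nickel alloy into tension, with equal and opposite forces P (no external load).
Compatibility of the two members (thermal + elastic change equal): (α₁ − α₂)ΔT = P·[1/(A₁E₁) + 1/(A₂E₂)].
|α₁ − α₂|·ΔT = 9.7×10⁻⁶ × 191 = 0.001853.
1/(A₁E₁) + 1/(A₂E₂) = 1/(1550×207×10³) + 1/(1425×70×10³) = 1.314×10⁻⁸ N⁻¹.
P = 0.001853 / 1.314×10⁻⁸ = 141000 N = 141 kN.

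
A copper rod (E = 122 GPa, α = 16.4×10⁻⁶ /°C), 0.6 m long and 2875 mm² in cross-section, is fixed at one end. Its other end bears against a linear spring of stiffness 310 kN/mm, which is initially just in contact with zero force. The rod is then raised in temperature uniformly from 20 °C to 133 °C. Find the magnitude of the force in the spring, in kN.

P ≈ 225 kN

If the spring were absent the rod would lengthen by αΔT L = 16.4×10⁻⁶ × 113 × 600 = 1.112 mm.
Let P be the compressive force at the spring. The rod shortens elastically by PL/(AE) and the spring compresses by P/k; together these equal δ_free.
So P = δ_free / [L/(AE) + 1/k] = 1.112 / [ 600/(2875×122×10³) + 1/(310×10³) ].
P = 1.112 / 4.936×10⁻⁶ = 225200 N.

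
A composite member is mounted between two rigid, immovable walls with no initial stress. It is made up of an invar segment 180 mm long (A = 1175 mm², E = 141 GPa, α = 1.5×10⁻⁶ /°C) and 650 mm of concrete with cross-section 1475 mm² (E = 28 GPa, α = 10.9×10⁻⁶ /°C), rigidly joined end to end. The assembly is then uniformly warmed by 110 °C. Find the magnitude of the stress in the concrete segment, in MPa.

σ ≈ 32.6 MPa (compressive)

Free thermal expansion of the whole bar: Σ αᵢΔT Lᵢ = 1.5×10⁻⁶×110×180 + 10.9×10⁻⁶×110×650 = 0.809 mm.
The walls prevent any net length change, so an axial force P (same in every segment) develops. Compatibility: P · Σ Lᵢ/(AᵢEᵢ) = δ_free.
The series flexibility is Σ Lᵢ/(AᵢEᵢ) = 180/(1175×141×10³) + 650/(1475×28×10³) = 1.682×10⁻⁵ mm/N.
Hence P = δ_free / Σ(L/AE) = 0.809/1.682×10⁻⁵ = 48.09 kN (compressive).
σ_{concrete} = P / A = 48090 / 1475 = 32.6 MPa.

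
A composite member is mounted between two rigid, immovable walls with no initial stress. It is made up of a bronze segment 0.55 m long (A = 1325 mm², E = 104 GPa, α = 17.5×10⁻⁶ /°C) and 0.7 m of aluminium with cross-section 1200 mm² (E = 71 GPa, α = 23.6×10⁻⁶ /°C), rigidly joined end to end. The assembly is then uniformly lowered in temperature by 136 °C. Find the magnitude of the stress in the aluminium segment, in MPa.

If the supports were absent, the total length change would be Σ αᵢΔT Lᵢ = 17.5×10⁻⁶×136×550 + 23.6×10⁻⁶×136×700 = 3.556 mm.
The walls prevent any net length change, so an axial force P (same in every segment) develops. Compatibility: P · Σ Lᵢ/(AᵢEᵢ) = δ_free.
The series flexibility is Σ Lᵢ/(AᵢEᵢ) = 550/(1325×104×10³) + 700/(1200×71×10³) = 1.221×10⁻⁵ mm/N.
Hence P = δ_free / Σ(L/AE) = 3.556/1.221×10⁻⁵ = 291.3 kN (tensile).
σ_{aluminium} = P / A = 291300 / 1200 = 242.7 MPa.

σ ≈ 243 MPa (tensile)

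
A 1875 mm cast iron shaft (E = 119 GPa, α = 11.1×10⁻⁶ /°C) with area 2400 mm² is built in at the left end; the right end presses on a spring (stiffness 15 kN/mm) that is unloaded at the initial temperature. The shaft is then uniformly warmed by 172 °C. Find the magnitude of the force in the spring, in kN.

P ≈ 48.9 kN

The unrestrained thermal change is αΔT L = 11.1×10⁻⁶ × 172 × 1875 = 3.58 mm.
With a force P in the spring, the elastic change of the shaft is PL/(AE) and that of the spring is P/k; compatibility requires their sum to equal δ_free.
P [ L/(AE) + 1/k ] = δ_free → P [ 1875/(2400×119×10³) + 1/(15×10³) ] = 3.58.
P = 3.58 / 7.323×10⁻⁵ = 48880 N.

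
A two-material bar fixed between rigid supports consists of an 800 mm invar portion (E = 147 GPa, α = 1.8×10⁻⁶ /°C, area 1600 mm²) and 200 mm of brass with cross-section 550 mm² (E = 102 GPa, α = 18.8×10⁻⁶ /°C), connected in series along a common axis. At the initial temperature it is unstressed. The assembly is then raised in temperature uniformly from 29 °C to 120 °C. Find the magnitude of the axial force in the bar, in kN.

With the walls removed the bar would change length by δ_free = Σ αᵢΔT Lᵢ = 1.8×10⁻⁶×91×800 + 18.8×10⁻⁶×91×200 = 0.4732 mm.
The walls prevent any net length change, so an axial force P (same in every segment) develops. Compatibility: P · Σ Lᵢ/(AᵢEᵢ) = δ_free.
The series flexibility is Σ Lᵢ/(AᵢEᵢ) = 800/(1600×147×10³) + 200/(550×102×10³) = 6.966×10⁻⁶ mm/N.
So P = 0.4732 / 6.966×10⁻⁶ = 67.93 kN, compressive.

P ≈ 67.9 kN (compressive)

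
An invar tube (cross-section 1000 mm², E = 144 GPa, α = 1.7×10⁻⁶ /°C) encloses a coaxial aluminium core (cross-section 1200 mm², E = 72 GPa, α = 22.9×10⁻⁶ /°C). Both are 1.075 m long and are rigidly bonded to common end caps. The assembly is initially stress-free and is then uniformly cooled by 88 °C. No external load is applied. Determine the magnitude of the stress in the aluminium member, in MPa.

σ ≈ 84 MPa (tensile)

Both members must finish at the same length. With the larger α, the aluminium tends to over-contract; the plates restrain it, putting the aluminium in tension and the invar in compression. With no external load the two internal forces are equal and opposite, magnitude P.
Setting the final lengths equal and cancelling L: (α₁ − α₂)ΔT = P/(A₁E₁) + P/(A₂E₂).
|α₁ − α₂|·ΔT = 21.2×10⁻⁶ × 88 = 0.001866.
1/(A₁E₁) + 1/(A₂E₂) = 1/(1000×144×10³) + 1/(1200×72×10³) = 1.852×10⁻⁸ N⁻¹.
P = 0.001866 / 1.852×10⁻⁸ = 100700 N = 100.7 kN.
σ_{aluminium} = P/A₂ = 100700/1200 = 83.95 MPa, tensile.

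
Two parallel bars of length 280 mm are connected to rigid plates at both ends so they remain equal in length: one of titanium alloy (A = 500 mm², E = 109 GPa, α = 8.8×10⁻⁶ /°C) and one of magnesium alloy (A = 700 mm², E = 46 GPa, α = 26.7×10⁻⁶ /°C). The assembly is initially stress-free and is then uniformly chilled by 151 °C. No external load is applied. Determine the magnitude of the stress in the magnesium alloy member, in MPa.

Both members must finish at the same length. With the larger α, the magnesium alloy tends to over-contract; the plates restrain it, putting the magnesium alloy in tension and the titanium alloy in compression. With no external load the two internal forces are equal and opposite, magnitude P.
Setting the final lengths equal and cancelling L: (α₁ − α₂)ΔT = P/(A₁E₁) + P/(A₂E₂).
|α₁ − α₂|·ΔT = 17.9×10⁻⁶ × 151 = 0.002703.
1/(A₁E₁) + 1/(A₂E₂) = 1/(500×109×10³) + 1/(700×46×10³) = 4.94×10⁻⁸ N⁻¹.
So P = 0.002703 / 4.94×10⁻⁸ = 54.71 kN.
σ_{magnesium alloy} = P/A₂ = 54710/700 = 78.16 MPa, tensile.

σ ≈ 78.2 MPa (tensile)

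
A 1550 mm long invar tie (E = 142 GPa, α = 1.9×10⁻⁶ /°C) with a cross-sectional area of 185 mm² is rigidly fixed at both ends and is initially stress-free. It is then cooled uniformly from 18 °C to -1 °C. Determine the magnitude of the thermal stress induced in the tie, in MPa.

σ ≈ 5.13 MPa (tensile)

Because both ends are immovable the net strain is zero, and the suppressed thermal strain is αΔT = 1.9×10⁻⁶ × 19 = 36.1×10⁻⁶.
The stress required to suppress this strain is σ = Eε = 142×10³ × 36.1×10⁻⁶ = 5.126 MPa, tensile since the tie is trying to contract.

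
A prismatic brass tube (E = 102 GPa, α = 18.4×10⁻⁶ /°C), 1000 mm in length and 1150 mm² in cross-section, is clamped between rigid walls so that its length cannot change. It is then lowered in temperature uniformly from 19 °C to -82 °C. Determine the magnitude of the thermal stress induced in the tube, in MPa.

The supports are rigid, so the total axial strain is zero. The restrained thermal strain is ε = αΔT = 18.4×10⁻⁶ × 101 = 1858.4×10⁻⁶.
Hence σ = E·αΔT = 102×10³ × 1858.4×10⁻⁶ = 189.6 MPa, tensile.

σ ≈ 190 MPa (tensile)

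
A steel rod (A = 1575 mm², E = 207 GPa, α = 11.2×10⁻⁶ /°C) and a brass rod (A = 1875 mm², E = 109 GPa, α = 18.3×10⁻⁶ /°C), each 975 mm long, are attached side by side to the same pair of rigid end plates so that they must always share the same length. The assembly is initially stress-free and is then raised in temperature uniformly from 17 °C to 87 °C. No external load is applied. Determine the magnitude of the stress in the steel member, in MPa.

σ ≈ 39.6 MPa (tensile)

The brass has the larger α, so on heating it would change length more than the steel if both were free. The rigid plates force a common final length, so the brass is put into compression and the steel into tension, with equal and opposite forces P (no external load).
Compatibility of the two members (thermal + elastic change equal): (α₁ − α₂)ΔT = P·[1/(A₁E₁) + 1/(A₂E₂)].
|α₁ − α₂|·ΔT = 7.1×10⁻⁶ × 70 = 0.000497.
1/(A₁E₁) + 1/(A₂E₂) = 1/(1575×207×10³) + 1/(1875×109×10³) = 7.96×10⁻⁹ N⁻¹.
So P = 0.000497 / 7.96×10⁻⁹ = 62.44 kN.
σ_{steel} = P/A₁ = 62440/1575 = 39.64 MPa, tensile.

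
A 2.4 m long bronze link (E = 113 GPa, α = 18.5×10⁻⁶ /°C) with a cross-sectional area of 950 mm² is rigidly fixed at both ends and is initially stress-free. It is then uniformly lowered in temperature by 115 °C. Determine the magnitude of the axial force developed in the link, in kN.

P ≈ 228 kN (tensile)

Full restraint means ε = 0, so the stress is σ = EαΔT = 113×10³ × 18.5×10⁻⁶ × 115 = 240.4 MPa.
P = AEαΔT = 950 × 113×10³ × 18.5×10⁻⁶ × 115 = 228.4 kN (tensile).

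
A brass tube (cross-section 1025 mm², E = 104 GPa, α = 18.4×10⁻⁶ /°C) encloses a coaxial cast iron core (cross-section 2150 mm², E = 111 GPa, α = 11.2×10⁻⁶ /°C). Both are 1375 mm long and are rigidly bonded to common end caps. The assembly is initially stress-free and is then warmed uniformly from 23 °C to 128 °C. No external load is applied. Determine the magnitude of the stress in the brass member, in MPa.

Equilibrium of a rigid end plate with no external load gives equal and opposite internal forces ±P in the two members. Since α_{brass} > α_{cast iron}, heating drives the brass into compression and the cast iron into tension.
Equating the net (thermal + elastic) strains gives |α₁ − α₂|·ΔT = P·[1/(A₁E₁) + 1/(A₂E₂)].
|α₁ − α₂|·ΔT = 7.2×10⁻⁶ × 105 = 0.000756.
1/(A₁E₁) + 1/(A₂E₂) = 1/(1025×104×10³) + 1/(2150×111×10³) = 1.357×10⁻⁸ N⁻¹.
So P = 0.000756 / 1.357×10⁻⁸ = 55.71 kN.
σ_{brass} = P/A₁ = 55710/1025 = 54.35 MPa, compressive.

σ ≈ 54.3 MPa (compressive)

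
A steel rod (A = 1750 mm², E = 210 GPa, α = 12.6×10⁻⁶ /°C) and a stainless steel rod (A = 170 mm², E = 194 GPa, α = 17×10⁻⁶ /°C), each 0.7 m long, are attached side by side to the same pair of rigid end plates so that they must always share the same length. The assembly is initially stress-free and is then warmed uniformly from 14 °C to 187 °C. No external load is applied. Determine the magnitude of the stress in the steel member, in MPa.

The stainless steel has the larger α, so on heating it would change length more than the steel if both were free. The rigid plates force a common final length, so the stainless steel is put into compression and the steel into tension, with equal and opposite forces P (no external load).
Compatibility of the two members (thermal + elastic change equal): (α₁ − α₂)ΔT = P·[1/(A₁E₁) + 1/(A₂E₂)].
|α₁ − α₂|·ΔT = 4.4×10⁻⁶ × 173 = 0.0007612.
1/(A₁E₁) + 1/(A₂E₂) = 1/(1750×210×10³) + 1/(170×194×10³) = 3.304×10⁻⁸ N⁻¹.
So P = 0.0007612 / 3.304×10⁻⁸ = 23.04 kN.
σ_{steel} = P/A₁ = 23040/1750 = 13.16 MPa, tensile.

σ ≈ 13.2 MPa (tensile)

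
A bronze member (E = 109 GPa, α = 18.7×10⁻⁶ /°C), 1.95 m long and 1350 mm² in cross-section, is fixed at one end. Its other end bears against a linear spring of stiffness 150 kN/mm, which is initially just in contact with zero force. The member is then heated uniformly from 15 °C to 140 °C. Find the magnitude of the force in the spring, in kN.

P ≈ 229 kN

Free thermal expansion: δ_free = αΔT L = 18.7×10⁻⁶ × 125 × 1950 = 4.558 mm.
Let P be the compressive force at the spring. The member shortens elastically by PL/(AE) and the spring compresses by P/k; together these equal δ_free.
So P = δ_free / [L/(AE) + 1/k] = 4.558 / [ 1950/(1350×109×10³) + 1/(150×10³) ].
P = 4.558 / 1.992×10⁻⁵ = 228800 N.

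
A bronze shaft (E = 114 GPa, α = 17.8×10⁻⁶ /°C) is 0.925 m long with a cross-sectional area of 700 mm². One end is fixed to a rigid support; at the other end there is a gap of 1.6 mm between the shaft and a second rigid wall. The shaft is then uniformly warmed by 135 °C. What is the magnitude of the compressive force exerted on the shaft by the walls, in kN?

P ≈ 53.7 kN

If the wall were absent the shaft would grow by αΔT L = 17.8×10⁻⁶ × 135 × 925 = 2.223 mm.
This exceeds the 1.6 mm gap, so the wall pushes back. The portion of expansion that must be recovered elastically is δ_free − gap = 2.223 − 1.6 = 0.6228 mm.
So σ = E(δ_free − g)/L = 114×10³ × 0.6228/925 = 76.75 MPa.
Force on the wall = σA = 76.75 × 700 mm² = 53.73 kN.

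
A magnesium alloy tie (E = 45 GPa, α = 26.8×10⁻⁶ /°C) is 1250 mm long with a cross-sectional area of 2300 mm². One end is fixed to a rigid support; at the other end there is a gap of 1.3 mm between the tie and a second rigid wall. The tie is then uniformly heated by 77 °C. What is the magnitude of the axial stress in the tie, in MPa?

σ ≈ 46.1 MPa (compressive)

Unrestrained expansion: δ_free = αΔT L = 26.8×10⁻⁶ × 77 × 1250 = 2.579 mm.
The gap closes (δ_free > 1.3 mm) and the wall then resists a further 2.579 − 1.3 = 1.279 mm of expansion.
So σ = E(δ_free − g)/L = 45×10³ × 1.279/1250 = 46.06 MPa.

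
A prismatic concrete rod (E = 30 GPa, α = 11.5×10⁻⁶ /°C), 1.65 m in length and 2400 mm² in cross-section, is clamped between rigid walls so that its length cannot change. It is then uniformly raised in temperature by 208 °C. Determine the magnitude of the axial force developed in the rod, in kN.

P ≈ 172 kN (compressive)

With zero net strain, σ = E·αΔT = 30 GPa × 11.5×10⁻⁶ × 208 = 71.76 MPa.
Then P = σA = 71.76 × 2400 mm² = 172.2 kN, compressive.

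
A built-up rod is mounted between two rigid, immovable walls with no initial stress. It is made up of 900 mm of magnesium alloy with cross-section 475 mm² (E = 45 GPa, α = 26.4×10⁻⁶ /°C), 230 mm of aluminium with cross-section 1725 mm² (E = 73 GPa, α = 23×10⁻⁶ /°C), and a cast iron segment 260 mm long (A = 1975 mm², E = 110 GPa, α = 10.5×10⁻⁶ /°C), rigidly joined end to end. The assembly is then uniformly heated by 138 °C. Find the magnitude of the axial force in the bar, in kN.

With the walls removed the bar would change length by δ_free = Σ αᵢΔT Lᵢ = 26.4×10⁻⁶×138×900 + 23×10⁻⁶×138×230 + 10.5×10⁻⁶×138×260 = 4.386 mm.
Since the ends are fixed, an axial force P builds up, equal in every segment, with P · Σ Lᵢ/(AᵢEᵢ) = δ_free.
Σ Lᵢ/(AᵢEᵢ) = 900/(475×45×10³) + 230/(1725×73×10³) + 260/(1975×110×10³) = 4.513×10⁻⁵ mm/N.
P = 4.386 / 4.513×10⁻⁵ = 97180 N = 97.18 kN, compressive.

P ≈ 97.2 kN (compressive)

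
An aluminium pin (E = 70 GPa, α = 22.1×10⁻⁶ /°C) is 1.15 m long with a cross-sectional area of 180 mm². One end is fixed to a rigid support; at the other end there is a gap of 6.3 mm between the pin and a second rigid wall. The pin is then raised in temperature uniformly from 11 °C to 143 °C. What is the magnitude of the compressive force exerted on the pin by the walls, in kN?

P ≈ 0 kN

Free thermal elongation = αΔT L = 22.1×10⁻⁶ × 132 × 1150 = 3.355 mm.
This is smaller than the 6.3 mm clearance, so the pin expands freely without reaching the stop — the stress is zero.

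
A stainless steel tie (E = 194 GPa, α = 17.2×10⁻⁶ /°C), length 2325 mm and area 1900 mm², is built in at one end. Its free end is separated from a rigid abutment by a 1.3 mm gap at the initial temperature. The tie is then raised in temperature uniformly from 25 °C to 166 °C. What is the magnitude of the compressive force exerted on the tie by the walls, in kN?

Unrestrained expansion: δ_free = αΔT L = 17.2×10⁻⁶ × 141 × 2325 = 5.639 mm.
This exceeds the 1.3 mm gap, so the wall pushes back. The portion of expansion that must be recovered elastically is δ_free − gap = 5.639 − 1.3 = 4.339 mm.
Compatibility: PL/(AE) = 4.339 mm, so σ = P/A = E × (4.339/2325) = 362 MPa.
P = σA = 362 × 1900 = 687.8 kN.

P ≈ 688 kN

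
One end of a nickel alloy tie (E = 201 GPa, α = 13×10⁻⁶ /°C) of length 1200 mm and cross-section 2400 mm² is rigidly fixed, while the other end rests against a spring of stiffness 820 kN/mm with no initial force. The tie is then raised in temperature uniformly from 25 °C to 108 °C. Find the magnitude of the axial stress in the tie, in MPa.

Free thermal expansion: δ_free = αΔT L = 13×10⁻⁶ × 83 × 1200 = 1.295 mm.
Let P be the compressive force at the spring. The tie shortens elastically by PL/(AE) and the spring compresses by P/k; together these equal δ_free.
P [ L/(AE) + 1/k ] = δ_free → P [ 1200/(2400×201×10³) + 1/(820×10³) ] = 1.295.
P = 1.295 / 3.707×10⁻⁶ = 349300 N.
σ = P/A = 349300/2400 = 145.5 MPa.

σ ≈ 146 MPa (compressive)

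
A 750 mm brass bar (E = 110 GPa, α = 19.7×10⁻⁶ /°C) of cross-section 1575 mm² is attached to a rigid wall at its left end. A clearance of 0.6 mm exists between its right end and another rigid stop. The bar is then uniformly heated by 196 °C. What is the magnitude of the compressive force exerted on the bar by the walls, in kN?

Free thermal elongation = αΔT L = 19.7×10⁻⁶ × 196 × 750 = 2.896 mm.
The gap closes (δ_free > 0.6 mm) and the wall then resists a further 2.896 − 0.6 = 2.296 mm of expansion.
So σ = E(δ_free − g)/L = 110×10³ × 2.296/750 = 336.7 MPa.
P = σA = 336.7 × 1575 = 530.4 kN.

P ≈ 530 kN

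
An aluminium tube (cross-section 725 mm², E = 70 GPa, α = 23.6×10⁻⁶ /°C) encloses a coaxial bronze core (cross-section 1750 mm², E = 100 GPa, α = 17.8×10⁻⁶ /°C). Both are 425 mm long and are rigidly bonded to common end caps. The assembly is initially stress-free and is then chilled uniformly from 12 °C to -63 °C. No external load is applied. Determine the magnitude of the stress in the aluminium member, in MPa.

σ ≈ 23.6 MPa (tensile)

Both members must finish at the same length. With the larger α, the aluminium tends to over-contract; the plates restrain it, putting the aluminium in tension and the bronze in compression. With no external load the two internal forces are equal and opposite, magnitude P.
Equating the net (thermal + elastic) strains gives |α₁ − α₂|·ΔT = P·[1/(A₁E₁) + 1/(A₂E₂)].
|α₁ − α₂|·ΔT = 5.8×10⁻⁶ × 75 = 0.000435.
1/(A₁E₁) + 1/(A₂E₂) = 1/(725×70×10³) + 1/(1750×100×10³) = 2.542×10⁻⁸ N⁻¹.
So P = 0.000435 / 2.542×10⁻⁸ = 17.11 kN.
σ_{aluminium} = P/A₁ = 17110/725 = 23.6 MPa, tensile.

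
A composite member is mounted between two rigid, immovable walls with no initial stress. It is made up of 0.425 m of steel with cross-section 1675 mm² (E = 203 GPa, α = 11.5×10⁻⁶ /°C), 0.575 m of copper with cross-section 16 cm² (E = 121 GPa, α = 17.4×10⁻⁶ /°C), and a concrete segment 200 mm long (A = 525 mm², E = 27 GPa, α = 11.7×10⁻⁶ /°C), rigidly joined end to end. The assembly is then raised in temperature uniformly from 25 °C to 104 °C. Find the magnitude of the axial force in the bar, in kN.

If the supports were absent, the total length change would be Σ αᵢΔT Lᵢ = 11.5×10⁻⁶×79×425 + 17.4×10⁻⁶×79×575 + 11.7×10⁻⁶×79×200 = 1.361 mm.
The walls prevent any net length change, so an axial force P (same in every segment) develops. Compatibility: P · Σ Lᵢ/(AᵢEᵢ) = δ_free.
Σ Lᵢ/(AᵢEᵢ) = 425/(1675×203×10³) + 575/(1600×121×10³) + 200/(525×27×10³) = 1.833×10⁻⁵ mm/N.
P = 1.361 / 1.833×10⁻⁵ = 74270 N = 74.27 kN, compressive.

P ≈ 74.3 kN (compressive)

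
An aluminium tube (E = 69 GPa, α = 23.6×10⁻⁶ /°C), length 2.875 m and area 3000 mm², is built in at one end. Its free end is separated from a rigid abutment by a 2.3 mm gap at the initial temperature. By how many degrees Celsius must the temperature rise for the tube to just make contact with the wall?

Contact occurs when the free expansion equals the gap: αΔT L = 2.3 mm.
ΔT = 2.3 / (23.6×10⁻⁶ × 2875) = 33.9 °C.

ΔT ≈ 33.9 °C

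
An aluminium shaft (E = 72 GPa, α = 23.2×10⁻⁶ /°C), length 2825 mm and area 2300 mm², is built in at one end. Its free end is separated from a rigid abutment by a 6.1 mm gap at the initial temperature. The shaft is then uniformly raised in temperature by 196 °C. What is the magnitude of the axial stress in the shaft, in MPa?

Free thermal elongation = αΔT L = 23.2×10⁻⁶ × 196 × 2825 = 12.85 mm.
After closing the 6.1 mm clearance, 12.85 − 6.1 = 6.746 mm of expansion remains to be suppressed by the wall.
Compatibility: PL/(AE) = 6.746 mm, so σ = P/A = E × (6.746/2825) = 171.9 MPa.

σ ≈ 172 MPa (compressive)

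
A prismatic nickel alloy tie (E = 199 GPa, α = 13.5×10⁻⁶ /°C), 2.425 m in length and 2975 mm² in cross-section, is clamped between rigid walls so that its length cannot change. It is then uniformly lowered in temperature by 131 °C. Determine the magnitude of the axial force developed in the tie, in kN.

With zero net strain, σ = E·αΔT = 199 GPa × 13.5×10⁻⁶ × 131 = 351.9 MPa.
P = AEαΔT = 2975 × 199×10³ × 13.5×10⁻⁶ × 131 = 1047 kN (tensile).

P ≈ 1050 kN (tensile)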